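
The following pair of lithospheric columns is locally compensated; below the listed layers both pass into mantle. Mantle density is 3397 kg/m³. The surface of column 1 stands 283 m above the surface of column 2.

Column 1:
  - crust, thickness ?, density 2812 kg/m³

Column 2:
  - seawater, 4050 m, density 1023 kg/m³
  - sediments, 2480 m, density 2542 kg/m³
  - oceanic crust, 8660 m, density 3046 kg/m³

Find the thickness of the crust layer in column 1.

Take the compensation level at the base of the deeper column (depth z_c below the surface of column 1) and equate Σ ρ_i t_i down to z_c; mantle fills any gap and the z_c terms cancel.
Column 1: x×2812 + (z_c − 0 − x)×3397
Column 2: 283×0 + 4050×1023 + 2480×2542 + 8660×3046 + (z_c − 283 − 15190)×3397
The z_c×3397 term appears on both sides and cancels. Collect the known terms of each column as K = Σ(ρt)_known − 3397 × (depth of known layers): K_1 = 0 − 3397×0 = 0; K_2 = 36825670 − 3397×(283 + 15190) = −15736111.
Balance: K_1 − x×(3397 − 2812) = K_2, so x = (K_1 − K_2)/(3397 − 2812) = 15736100/585 = 26900 m.

26900 m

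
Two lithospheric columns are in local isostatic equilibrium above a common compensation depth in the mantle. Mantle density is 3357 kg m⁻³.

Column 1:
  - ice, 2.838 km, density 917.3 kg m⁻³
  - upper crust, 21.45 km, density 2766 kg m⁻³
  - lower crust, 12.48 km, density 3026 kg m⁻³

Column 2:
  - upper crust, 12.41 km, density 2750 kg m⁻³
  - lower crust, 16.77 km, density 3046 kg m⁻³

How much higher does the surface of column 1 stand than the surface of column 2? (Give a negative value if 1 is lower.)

For any compensation level in the mantle, the mantle terms cancel and isostasy reduces to e = (Σt_1 − Σt_2) − (Σ(ρt)_1 − Σ(ρt)_2) / ρ_m.
Σt_1 = 36.768 km; Σt_2 = 29.18 km; Σ(ρt)_1 = 99698.4774; Σ(ρt)_2 = 85208.92 (in km·kg m⁻³).
e = (36.768 − 29.18) − (99698.4774 − 85208.92) / 3357 = 3.27 km.

3.27 km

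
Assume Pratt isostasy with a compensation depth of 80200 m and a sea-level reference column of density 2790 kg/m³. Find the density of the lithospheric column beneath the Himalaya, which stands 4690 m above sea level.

2640 kg/m³

Pratt balance: ρ_ref D = ρ (D + h).
ρ = ρ_ref D/(D + h) = 2790 × 80200 m/(80200 m + 4690 m) = 2640 kg/m³.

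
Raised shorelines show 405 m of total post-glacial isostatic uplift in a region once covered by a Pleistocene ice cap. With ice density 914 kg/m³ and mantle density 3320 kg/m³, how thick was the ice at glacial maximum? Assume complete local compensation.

1470 m

u = t ρ_ice/ρ_m → t = u ρ_m/ρ_ice = 405 m × 3320/914 = 1470 m.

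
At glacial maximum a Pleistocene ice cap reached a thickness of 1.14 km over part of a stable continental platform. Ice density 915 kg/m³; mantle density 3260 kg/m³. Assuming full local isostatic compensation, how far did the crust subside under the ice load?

0.32 km

Balancing pressure at the compensation depth: the ice load ρ_ice t is balanced by mantle displaced below, ρ_m s.
s = t ρ_ice / ρ_m = 1.14 km × 915/3260 = 0.32 km.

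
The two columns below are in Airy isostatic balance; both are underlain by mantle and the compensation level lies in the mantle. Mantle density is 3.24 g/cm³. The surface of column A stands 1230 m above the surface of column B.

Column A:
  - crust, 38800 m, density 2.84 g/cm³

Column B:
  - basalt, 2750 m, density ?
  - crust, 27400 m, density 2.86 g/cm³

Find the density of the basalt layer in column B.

2.83 g/cm³

Take the compensation level at the base of the deeper column (depth z_c below the surface of column A) and equate Σ ρ_i t_i down to z_c; mantle fills any gap and the z_c terms cancel.
Column A: 38800×2.84 + (z_c − 38800)×3.24
Column B: 1230×0 + 2750×ρ + 27400×2.86 + (z_c − 1230 − 30150)×3.24
The z_c×3.24 term appears on both sides and cancels. Collect the known terms of each column as K = Σ(ρt)_known − 3.24 × (depth of known layers): K_A = 110192 − 3.24×38800 = −15520; K_B = 78364 − 3.24×(1230 + 30150) = −23307.2.
Balance: K_A = K_B + 2750×ρ, so ρ = (K_A − K_B)/2750 = 7787.2/2750 = 2.83 g/cm³.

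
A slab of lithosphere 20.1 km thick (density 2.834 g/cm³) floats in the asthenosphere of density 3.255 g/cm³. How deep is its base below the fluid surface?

Draft d = t ρ_obj/ρ_fluid = 20.1 km × 2.834/3.255 = 17.5 km.

17.5 km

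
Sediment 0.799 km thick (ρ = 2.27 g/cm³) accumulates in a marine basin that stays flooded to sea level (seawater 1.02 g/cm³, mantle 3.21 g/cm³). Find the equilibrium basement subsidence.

0.456 km

Submarine loading: the sediment displaces seawater, and the subsidence is in turn flooded, so s (ρ_m − ρ_w) = t (ρ_sed − ρ_w).
s = 0.799 km × (2.27 − 1.02) / (3.21 − 1.02) = 0.456 km.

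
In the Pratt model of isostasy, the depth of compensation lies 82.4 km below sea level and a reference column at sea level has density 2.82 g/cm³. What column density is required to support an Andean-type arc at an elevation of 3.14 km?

Pratt balance: ρ_ref D = ρ (D + h).
ρ = ρ_ref D/(D + h) = 2.82 × 82.4 km/(82.4 km + 3.14 km) = 2.72 g/cm³.

2.72 g/cm³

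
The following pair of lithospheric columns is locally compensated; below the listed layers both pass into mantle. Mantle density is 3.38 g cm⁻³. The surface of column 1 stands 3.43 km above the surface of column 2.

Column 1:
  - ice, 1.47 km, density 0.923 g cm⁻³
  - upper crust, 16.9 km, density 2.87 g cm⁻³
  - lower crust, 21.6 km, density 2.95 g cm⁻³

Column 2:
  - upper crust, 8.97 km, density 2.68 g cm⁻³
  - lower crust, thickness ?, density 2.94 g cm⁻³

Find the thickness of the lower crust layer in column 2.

Take the compensation level at the base of the deeper column (depth z_c below the surface of column 1) and equate Σ ρ_i t_i down to z_c; mantle fills any gap and the z_c terms cancel.
Column 1: 1.47×0.923 + 16.9×2.87 + 21.6×2.95 + (z_c − 39.97)×3.38
Column 2: 3.43×0 + 8.97×2.68 + x×2.94 + (z_c − 3.43 − 8.97 − x)×3.38
The z_c×3.38 term appears on both sides and cancels. Collect the known terms of each column as K = Σ(ρt)_known − 3.38 × (depth of known layers): K_1 = 113.57981 − 3.38×39.97 = −21.51879; K_2 = 24.0396 − 3.38×(3.43 + 8.97) = −17.8724.
Balance: K_1 = K_2 − x×(3.38 − 2.94), so x = (K_2 − K_1)/(3.38 − 2.94) = 3.64639/0.44 = 8.29 km.

8.29 km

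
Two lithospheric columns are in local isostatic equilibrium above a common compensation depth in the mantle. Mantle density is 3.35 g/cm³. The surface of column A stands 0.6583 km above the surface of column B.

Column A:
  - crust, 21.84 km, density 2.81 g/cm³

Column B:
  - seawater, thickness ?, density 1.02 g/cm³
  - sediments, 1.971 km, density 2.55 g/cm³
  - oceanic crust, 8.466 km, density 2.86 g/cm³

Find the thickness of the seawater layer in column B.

1.66 km

Take the compensation level at the base of the deeper column (depth z_c below the surface of column A) and equate Σ ρ_i t_i down to z_c; mantle fills any gap and the z_c terms cancel.
Column A: 21.84×2.81 + (z_c − 21.84)×3.35
Column B: 0.6583×0 + x×1.02 + 1.971×2.55 + 8.466×2.86 + (z_c − 0.6583 − 10.437 − x)×3.35
The z_c×3.35 term appears on both sides and cancels. Collect the known terms of each column as K = Σ(ρt)_known − 3.35 × (depth of known layers): K_A = 61.3704 − 3.35×21.84 = −11.7936; K_B = 29.23881 − 3.35×(0.6583 + 10.437) = −7.930445.
Balance: K_A = K_B − x×(3.35 − 1.02), so x = (K_B − K_A)/(3.35 − 1.02) = 3.86315/2.33 = 1.66 km.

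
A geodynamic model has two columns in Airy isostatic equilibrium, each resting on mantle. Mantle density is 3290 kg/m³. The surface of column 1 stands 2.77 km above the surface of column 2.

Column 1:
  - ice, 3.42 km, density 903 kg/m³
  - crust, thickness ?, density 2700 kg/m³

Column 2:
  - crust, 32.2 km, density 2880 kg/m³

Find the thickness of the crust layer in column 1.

Take the compensation level at the base of the deeper column (depth z_c below the surface of column 1) and equate Σ ρ_i t_i down to z_c; mantle fills any gap and the z_c terms cancel.
Column 1: 3.42×903 + x×2700 + (z_c − 3.42 − x)×3290
Column 2: 2.77×0 + 32.2×2880 + (z_c − 2.77 − 32.2)×3290
The z_c×3290 term appears on both sides and cancels. Collect the known terms of each column as K = Σ(ρt)_known − 3290 × (depth of known layers): K_1 = 3088.26 − 3290×3.42 = −8163.54; K_2 = 92736 − 3290×(2.77 + 32.2) = −22315.3.
Balance: K_1 − x×(3290 − 2700) = K_2, so x = (K_1 − K_2)/(3290 − 2700) = 14151.8/590 = 24 km.

24 km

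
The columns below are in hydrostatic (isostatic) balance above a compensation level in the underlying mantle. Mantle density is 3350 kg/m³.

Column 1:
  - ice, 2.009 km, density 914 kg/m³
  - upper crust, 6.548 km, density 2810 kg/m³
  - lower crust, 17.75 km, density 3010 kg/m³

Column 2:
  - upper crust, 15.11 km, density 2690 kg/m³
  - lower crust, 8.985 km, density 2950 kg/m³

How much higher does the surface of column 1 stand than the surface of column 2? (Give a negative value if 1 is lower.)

For any compensation level in the mantle, the mantle terms cancel and isostasy reduces to e = (Σt_1 − Σt_2) − (Σ(ρt)_1 − Σ(ρt)_2) / ρ_m.
Σt_1 = 26.307 km; Σt_2 = 24.095 km; Σ(ρt)_1 = 73663.606; Σ(ρt)_2 = 67151.65 (in km·kg/m³).
e = (26.307 − 24.095) − (73663.606 − 67151.65) / 3350 = 0.268 km.

0.268 km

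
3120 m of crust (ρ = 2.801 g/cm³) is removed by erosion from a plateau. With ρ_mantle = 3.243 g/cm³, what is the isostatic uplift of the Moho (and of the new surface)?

Unloading: uplift u = e ρ_c/ρ_m = 3120 m × 2.801/3.243 = 2690 m.

2690 m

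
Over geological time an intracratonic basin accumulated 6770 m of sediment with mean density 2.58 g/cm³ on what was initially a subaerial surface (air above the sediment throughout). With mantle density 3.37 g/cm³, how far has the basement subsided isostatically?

5180 m

Subaerial load: s = t ρ_sed / ρ_m = 6770 m × 2.58/3.37 = 5180 m.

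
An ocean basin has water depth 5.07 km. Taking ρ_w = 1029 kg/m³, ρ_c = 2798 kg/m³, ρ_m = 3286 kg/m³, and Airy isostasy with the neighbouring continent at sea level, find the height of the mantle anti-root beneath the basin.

By Archimedes' principle applied to the lithosphere: replacing crust with seawater at the top is compensated by replacing crust with mantle at the base: d (ρ_c − ρ_w) = a (ρ_m − ρ_c).
a = d (ρ_c − ρ_w)/(ρ_m − ρ_c) = 5.07 km × 1769/488 = 18.4 km.

18.4 km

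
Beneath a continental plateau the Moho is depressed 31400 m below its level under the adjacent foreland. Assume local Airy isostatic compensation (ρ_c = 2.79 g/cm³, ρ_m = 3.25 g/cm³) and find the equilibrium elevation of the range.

5180 m

For local isostatic compensation: ρ_c h = (ρ_m − ρ_c) r.
h = r (ρ_m − ρ_c) / ρ_c = 31400 m × (3.25 − 2.79) / 2.79 = 5180 m.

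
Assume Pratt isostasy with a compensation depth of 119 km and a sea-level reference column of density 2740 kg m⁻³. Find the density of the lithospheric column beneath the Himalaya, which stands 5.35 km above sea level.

Pratt balance: ρ_ref D = ρ (D + h).
ρ = ρ_ref D/(D + h) = 2740 × 119 km/(119 km + 5.35 km) = 2620 kg m⁻³.

2620 kg m⁻³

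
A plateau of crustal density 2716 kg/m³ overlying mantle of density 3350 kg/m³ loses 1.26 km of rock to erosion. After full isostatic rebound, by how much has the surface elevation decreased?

0.238 km

Rebound u = e ρ_c/ρ_m = 1.26 km × 2716/3350 = 1.022 km.
Net surface drop = e − u = 1.26 km − 1.022 km = e (ρ_m − ρ_c)/ρ_m = 0.238 km.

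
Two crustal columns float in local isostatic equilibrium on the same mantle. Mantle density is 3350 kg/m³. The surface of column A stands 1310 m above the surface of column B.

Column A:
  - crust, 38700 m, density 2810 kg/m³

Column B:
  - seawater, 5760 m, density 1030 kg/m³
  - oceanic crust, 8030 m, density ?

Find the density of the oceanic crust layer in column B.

Take the compensation level at the base of the deeper column (depth z_c below the surface of column A) and equate Σ ρ_i t_i down to z_c; mantle fills any gap and the z_c terms cancel.
Column A: 38700×2810 + (z_c − 38700)×3350
Column B: 1310×0 + 5760×1030 + 8030×ρ + (z_c − 1310 − 13790)×3350
The z_c×3350 term appears on both sides and cancels. Collect the known terms of each column as K = Σ(ρt)_known − 3350 × (depth of known layers): K_A = 108747000 − 3350×38700 = −20898000; K_B = 5932800 − 3350×(1310 + 13790) = −44652200.
Balance: K_A = K_B + 8030×ρ, so ρ = (K_A − K_B)/8030 = 23754200/8030 = 2960 kg/m³.

2960 kg/m³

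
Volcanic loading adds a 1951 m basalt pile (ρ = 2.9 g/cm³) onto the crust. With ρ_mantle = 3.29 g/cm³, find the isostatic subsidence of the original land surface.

Subaerial loading: s = t ρ_load / ρ_m.
s = 1951 m × 2.9/3.29 = 1720 m.

1720 m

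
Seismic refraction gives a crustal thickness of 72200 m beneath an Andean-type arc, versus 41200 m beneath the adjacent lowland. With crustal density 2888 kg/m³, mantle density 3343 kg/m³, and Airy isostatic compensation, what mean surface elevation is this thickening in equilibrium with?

Excess crust Δ = 72200 m − 41200 m = 31000 m, split between elevation h and root r with h + r = Δ.
Airy balance ρ_c h = (ρ_m − ρ_c) r gives r = h ρ_c/(ρ_m − ρ_c), so h (1 + ρ_c/(ρ_m − ρ_c)) = Δ, i.e. h = Δ (ρ_m − ρ_c)/ρ_m.
h = 31000 m × 455/3343 = 4220 m.

4220 m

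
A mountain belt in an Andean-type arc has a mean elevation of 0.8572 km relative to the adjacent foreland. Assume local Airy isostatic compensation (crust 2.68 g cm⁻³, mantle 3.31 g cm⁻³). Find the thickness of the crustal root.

3.65 km

In Airy isostatic equilibrium: the weight of the topography is balanced by the buoyancy of the root, ρ_c h = (ρ_m − ρ_c) r.
r = h · ρ_c / (ρ_m − ρ_c) = 0.8572 km × 2.68 / (3.31 − 2.68) = 3.65 km.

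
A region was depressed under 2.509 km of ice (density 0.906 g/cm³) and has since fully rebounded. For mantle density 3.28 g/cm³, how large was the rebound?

0.693 km

Removing the load lets mantle flow back in; uplift u satisfies ρ_ice t = ρ_m u.
u = t ρ_ice/ρ_m = 2.509 km × 0.906/3.28 = 0.693 km.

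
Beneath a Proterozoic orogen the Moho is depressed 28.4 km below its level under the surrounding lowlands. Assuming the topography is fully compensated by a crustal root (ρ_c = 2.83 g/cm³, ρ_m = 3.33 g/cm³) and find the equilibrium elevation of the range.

5.02 km

In Airy isostatic equilibrium: ρ_c h = (ρ_m − ρ_c) r.
h = r (ρ_m − ρ_c) / ρ_c = 28.4 km × (3.33 − 2.83) / 2.83 = 5.02 km.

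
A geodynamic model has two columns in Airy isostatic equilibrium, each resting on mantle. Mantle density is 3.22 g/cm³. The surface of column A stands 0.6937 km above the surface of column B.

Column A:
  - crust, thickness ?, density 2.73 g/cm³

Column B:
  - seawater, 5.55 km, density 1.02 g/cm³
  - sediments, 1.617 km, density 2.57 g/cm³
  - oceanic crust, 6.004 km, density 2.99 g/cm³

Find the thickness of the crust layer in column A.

34.4 km

Take the compensation level at the base of the deeper column (depth z_c below the surface of column A) and equate Σ ρ_i t_i down to z_c; mantle fills any gap and the z_c terms cancel.
Column A: x×2.73 + (z_c − 0 − x)×3.22
Column B: 0.6937×0 + 5.55×1.02 + 1.617×2.57 + 6.004×2.99 + (z_c − 0.6937 − 13.171)×3.22
The z_c×3.22 term appears on both sides and cancels. Collect the known terms of each column as K = Σ(ρt)_known − 3.22 × (depth of known layers): K_A = 0 − 3.22×0 = 0; K_B = 27.76865 − 3.22×(0.6937 + 13.171) = −16.875684.
Balance: K_A − x×(3.22 − 2.73) = K_B, so x = (K_A − K_B)/(3.22 − 2.73) = 16.8757/0.49 = 34.4 km.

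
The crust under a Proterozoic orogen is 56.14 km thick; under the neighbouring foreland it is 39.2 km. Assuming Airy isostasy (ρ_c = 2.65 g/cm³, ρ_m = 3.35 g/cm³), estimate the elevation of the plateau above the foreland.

3.54 km

Excess crust Δ = 56.14 km − 39.2 km = 16.94 km, split between elevation h and root r with h + r = Δ.
Airy balance ρ_c h = (ρ_m − ρ_c) r gives r = h ρ_c/(ρ_m − ρ_c), so h (1 + ρ_c/(ρ_m − ρ_c)) = Δ, i.e. h = Δ (ρ_m − ρ_c)/ρ_m.
h = 16.94 km × 0.7/3.35 = 3.54 km.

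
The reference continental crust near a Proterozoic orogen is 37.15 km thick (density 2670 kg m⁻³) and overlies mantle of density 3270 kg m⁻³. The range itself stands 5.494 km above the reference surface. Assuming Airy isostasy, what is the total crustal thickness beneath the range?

67.1 km

Root depth r = h ρ_c / (ρ_m − ρ_c) = 5.494 km × 2670 / 600 = 24.45 km.
Total thickness = T + h + r = 37.15 km + 5.494 km + 24.45 km = 67.1 km.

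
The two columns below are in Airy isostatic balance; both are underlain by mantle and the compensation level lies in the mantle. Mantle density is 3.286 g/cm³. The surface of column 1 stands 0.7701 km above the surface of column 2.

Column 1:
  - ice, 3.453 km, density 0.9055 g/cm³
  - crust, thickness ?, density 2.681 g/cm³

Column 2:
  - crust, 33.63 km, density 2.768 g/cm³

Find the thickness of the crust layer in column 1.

19.4 km

Take the compensation level at the base of the deeper column (depth z_c below the surface of column 1) and equate Σ ρ_i t_i down to z_c; mantle fills any gap and the z_c terms cancel.
Column 1: 3.453×0.9055 + x×2.681 + (z_c − 3.453 − x)×3.286
Column 2: 0.7701×0 + 33.63×2.768 + (z_c − 0.7701 − 33.63)×3.286
The z_c×3.286 term appears on both sides and cancels. Collect the known terms of each column as K = Σ(ρt)_known − 3.286 × (depth of known layers): K_1 = 3.1266915 − 3.286×3.453 = −8.2198665; K_2 = 93.08784 − 3.286×(0.7701 + 33.63) = −19.9508886.
Balance: K_1 − x×(3.286 − 2.681) = K_2, so x = (K_1 − K_2)/(3.286 − 2.681) = 11.731/0.605 = 19.4 km.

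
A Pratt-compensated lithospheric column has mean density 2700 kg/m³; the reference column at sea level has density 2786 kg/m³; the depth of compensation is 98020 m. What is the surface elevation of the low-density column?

ρ_ref D = ρ (D + h) → h = D (ρ_ref − ρ)/ρ.
h = 98020 m × (2786 − 2700)/2700 = 3120 m.

3120 m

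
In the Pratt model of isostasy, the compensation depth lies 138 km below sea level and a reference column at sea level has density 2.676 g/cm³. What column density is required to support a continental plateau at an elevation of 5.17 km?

2.58 g/cm³

Pratt balance: ρ_ref D = ρ (D + h).
ρ = ρ_ref D/(D + h) = 2.676 × 138 km/(138 km + 5.17 km) = 2.58 g/cm³.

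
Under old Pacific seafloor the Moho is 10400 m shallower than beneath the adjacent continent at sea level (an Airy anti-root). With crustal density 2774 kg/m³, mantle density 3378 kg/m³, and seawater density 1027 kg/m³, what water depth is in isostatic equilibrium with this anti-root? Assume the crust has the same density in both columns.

Replacing a thickness d of crust by seawater at the top must be balanced by replacing crust with mantle at the base: d (ρ_c − ρ_w) = a (ρ_m − ρ_c).
d = a (ρ_m − ρ_c)/(ρ_c − ρ_w) = 10400 m × 604/1747 = 3600 m.

3600 m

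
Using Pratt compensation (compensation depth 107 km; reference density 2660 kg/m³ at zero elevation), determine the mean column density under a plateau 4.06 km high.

2560 kg/m³

Pratt balance: ρ_ref D = ρ (D + h).
ρ = ρ_ref D/(D + h) = 2660 × 107 km/(107 km + 4.06 km) = 2560 kg/m³.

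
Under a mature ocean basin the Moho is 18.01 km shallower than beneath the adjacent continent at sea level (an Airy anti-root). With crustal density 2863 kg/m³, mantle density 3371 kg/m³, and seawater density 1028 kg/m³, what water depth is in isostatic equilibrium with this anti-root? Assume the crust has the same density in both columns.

Replacing a thickness d of crust by seawater at the top must be balanced by replacing crust with mantle at the base: d (ρ_c − ρ_w) = a (ρ_m − ρ_c).
d = a (ρ_m − ρ_c)/(ρ_c − ρ_w) = 18.01 km × 508/1835 = 4.99 km.

4.99 km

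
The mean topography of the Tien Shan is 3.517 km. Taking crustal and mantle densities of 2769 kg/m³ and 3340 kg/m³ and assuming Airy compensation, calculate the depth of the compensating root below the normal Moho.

For local isostatic compensation: the weight of the topography is balanced by the buoyancy of the root, ρ_c h = (ρ_m − ρ_c) r.
r = h · ρ_c / (ρ_m − ρ_c) = 3.517 km × 2769 / (3340 − 2769) = 17.1 km.

17.1 km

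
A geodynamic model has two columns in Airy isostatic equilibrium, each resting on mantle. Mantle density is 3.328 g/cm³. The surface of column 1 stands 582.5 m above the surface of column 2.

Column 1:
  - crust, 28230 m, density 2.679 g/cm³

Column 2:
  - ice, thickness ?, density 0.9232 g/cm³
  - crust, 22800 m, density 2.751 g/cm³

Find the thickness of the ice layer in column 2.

Take the compensation level at the base of the deeper column (depth z_c below the surface of column 1) and equate Σ ρ_i t_i down to z_c; mantle fills any gap and the z_c terms cancel.
Column 1: 28230×2.679 + (z_c − 28230)×3.328
Column 2: 582.5×0 + x×0.9232 + 22800×2.751 + (z_c − 582.5 − 22800 − x)×3.328
The z_c×3.328 term appears on both sides and cancels. Collect the known terms of each column as K = Σ(ρt)_known − 3.328 × (depth of known layers): K_1 = 75628.17 − 3.328×28230 = −18321.27; K_2 = 62722.8 − 3.328×(582.5 + 22800) = −15094.16.
Balance: K_1 = K_2 − x×(3.328 − 0.9232), so x = (K_2 − K_1)/(3.328 − 0.9232) = 3227.11/2.4048 = 1340 m.

1340 m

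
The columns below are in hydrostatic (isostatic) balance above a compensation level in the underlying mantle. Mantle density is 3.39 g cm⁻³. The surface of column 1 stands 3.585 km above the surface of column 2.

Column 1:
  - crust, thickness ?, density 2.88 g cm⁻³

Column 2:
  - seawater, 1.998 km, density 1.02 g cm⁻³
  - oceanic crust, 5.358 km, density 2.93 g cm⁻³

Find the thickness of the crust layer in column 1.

37.9 km

Take the compensation level at the base of the deeper column (depth z_c below the surface of column 1) and equate Σ ρ_i t_i down to z_c; mantle fills any gap and the z_c terms cancel.
Column 1: x×2.88 + (z_c − 0 − x)×3.39
Column 2: 3.585×0 + 1.998×1.02 + 5.358×2.93 + (z_c − 3.585 − 7.356)×3.39
The z_c×3.39 term appears on both sides and cancels. Collect the known terms of each column as K = Σ(ρt)_known − 3.39 × (depth of known layers): K_1 = 0 − 3.39×0 = 0; K_2 = 17.7369 − 3.39×(3.585 + 7.356) = −19.35309.
Balance: K_1 − x×(3.39 − 2.88) = K_2, so x = (K_1 − K_2)/(3.39 − 2.88) = 19.3531/0.51 = 37.9 km.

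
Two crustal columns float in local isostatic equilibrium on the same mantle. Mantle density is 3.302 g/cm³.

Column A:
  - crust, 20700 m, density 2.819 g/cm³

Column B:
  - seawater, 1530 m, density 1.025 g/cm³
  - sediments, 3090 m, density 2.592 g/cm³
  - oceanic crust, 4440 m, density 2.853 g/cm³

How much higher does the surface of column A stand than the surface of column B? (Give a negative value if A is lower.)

705 m

For any compensation level in the mantle, the mantle terms cancel and isostasy reduces to e = (Σt_A − Σt_B) − (Σ(ρt)_A − Σ(ρt)_B) / ρ_m.
Σt_A = 20700 m; Σt_B = 9060 m; Σ(ρt)_A = 58353.3; Σ(ρt)_B = 22244.85 (in m·g/cm³).
e = (20700 − 9060) − (58353.3 − 22244.85) / 3.302 = 705 m.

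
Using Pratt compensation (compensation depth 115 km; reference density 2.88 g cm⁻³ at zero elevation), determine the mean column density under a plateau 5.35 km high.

2.75 g cm⁻³

Pratt balance: ρ_ref D = ρ (D + h).
ρ = ρ_ref D/(D + h) = 2.88 × 115 km/(115 km + 5.35 km) = 2.75 g cm⁻³.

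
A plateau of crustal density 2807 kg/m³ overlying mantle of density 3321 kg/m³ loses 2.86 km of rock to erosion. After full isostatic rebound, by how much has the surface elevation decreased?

Rebound u = e ρ_c/ρ_m = 2.86 km × 2807/3321 = 2.417 km.
Net surface drop = e − u = 2.86 km − 2.417 km = e (ρ_m − ρ_c)/ρ_m = 0.443 km.

0.443 km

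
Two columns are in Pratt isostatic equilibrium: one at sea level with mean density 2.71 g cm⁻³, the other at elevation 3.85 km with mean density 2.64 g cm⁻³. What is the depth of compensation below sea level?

ρ_ref D = ρ (D + h) → D (ρ_ref − ρ) = ρ h.
D = ρ h/(ρ_ref − ρ) = 2.64 × 3.85 km/(2.71 − 2.64) = 145 km.

145 km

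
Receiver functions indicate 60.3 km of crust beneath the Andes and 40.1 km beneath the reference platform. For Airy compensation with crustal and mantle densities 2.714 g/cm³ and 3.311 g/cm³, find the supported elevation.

3.64 km

Excess crust Δ = 60.3 km − 40.1 km = 20.2 km, split between elevation h and root r with h + r = Δ.
Airy balance ρ_c h = (ρ_m − ρ_c) r gives r = h ρ_c/(ρ_m − ρ_c), so h (1 + ρ_c/(ρ_m − ρ_c)) = Δ, i.e. h = Δ (ρ_m − ρ_c)/ρ_m.
h = 20.2 km × 0.597/3.311 = 3.64 km.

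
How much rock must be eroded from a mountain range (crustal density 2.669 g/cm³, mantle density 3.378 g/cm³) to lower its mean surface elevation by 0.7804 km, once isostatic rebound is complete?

3.72 km

Net drop Δ = e − u = e − e ρ_c/ρ_m = e (ρ_m − ρ_c)/ρ_m.
e = Δ ρ_m/(ρ_m − ρ_c) = 0.7804 km × 3.378/0.709 = 3.72 km.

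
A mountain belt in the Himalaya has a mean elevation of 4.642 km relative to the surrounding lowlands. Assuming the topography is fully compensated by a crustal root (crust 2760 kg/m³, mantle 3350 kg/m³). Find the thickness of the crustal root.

In Airy isostatic equilibrium: the weight of the topography is balanced by the buoyancy of the root, ρ_c h = (ρ_m − ρ_c) r.
r = h · ρ_c / (ρ_m − ρ_c) = 4.642 km × 2760 / (3350 − 2760) = 21.7 km.

21.7 km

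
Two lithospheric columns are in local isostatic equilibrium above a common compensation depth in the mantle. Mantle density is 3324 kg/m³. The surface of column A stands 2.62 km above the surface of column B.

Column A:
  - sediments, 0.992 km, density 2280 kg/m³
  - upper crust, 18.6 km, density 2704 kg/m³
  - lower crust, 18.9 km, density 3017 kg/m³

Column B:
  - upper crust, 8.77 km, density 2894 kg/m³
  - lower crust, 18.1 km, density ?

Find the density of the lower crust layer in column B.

3000 kg/m³

Take the compensation level at the base of the deeper column (depth z_c below the surface of column A) and equate Σ ρ_i t_i down to z_c; mantle fills any gap and the z_c terms cancel.
Column A: 0.992×2280 + 18.6×2704 + 18.9×3017 + (z_c − 38.492)×3324
Column B: 2.62×0 + 8.77×2894 + 18.1×ρ + (z_c − 2.62 − 26.87)×3324
The z_c×3324 term appears on both sides and cancels. Collect the known terms of each column as K = Σ(ρt)_known − 3324 × (depth of known layers): K_A = 109577.46 − 3324×38.492 = −18369.948; K_B = 25380.38 − 3324×(2.62 + 26.87) = −72644.38.
Balance: K_A = K_B + 18.1×ρ, so ρ = (K_A − K_B)/18.1 = 54274.4/18.1 = 3000 kg/m³.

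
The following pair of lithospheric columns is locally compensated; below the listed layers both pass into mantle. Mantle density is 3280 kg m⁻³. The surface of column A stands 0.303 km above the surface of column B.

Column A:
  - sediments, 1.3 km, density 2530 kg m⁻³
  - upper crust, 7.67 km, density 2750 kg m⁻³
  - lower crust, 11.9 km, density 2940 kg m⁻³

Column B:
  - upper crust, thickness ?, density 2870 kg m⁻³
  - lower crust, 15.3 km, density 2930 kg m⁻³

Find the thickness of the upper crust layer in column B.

Take the compensation level at the base of the deeper column (depth z_c below the surface of column A) and equate Σ ρ_i t_i down to z_c; mantle fills any gap and the z_c terms cancel.
Column A: 1.3×2530 + 7.67×2750 + 11.9×2940 + (z_c − 20.87)×3280
Column B: 0.303×0 + x×2870 + 15.3×2930 + (z_c − 0.303 − 15.3 − x)×3280
The z_c×3280 term appears on both sides and cancels. Collect the known terms of each column as K = Σ(ρt)_known − 3280 × (depth of known layers): K_A = 59367.5 − 3280×20.87 = −9086.1; K_B = 44829 − 3280×(0.303 + 15.3) = −6348.84.
Balance: K_A = K_B − x×(3280 − 2870), so x = (K_B − K_A)/(3280 − 2870) = 2737.26/410 = 6.68 km.

6.68 km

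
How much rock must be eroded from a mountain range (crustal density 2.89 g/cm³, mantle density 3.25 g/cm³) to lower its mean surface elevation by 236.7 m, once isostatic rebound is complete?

2140 m

Net drop Δ = e − u = e − e ρ_c/ρ_m = e (ρ_m − ρ_c)/ρ_m.
e = Δ ρ_m/(ρ_m − ρ_c) = 236.7 m × 3.25/0.36 = 2140 m.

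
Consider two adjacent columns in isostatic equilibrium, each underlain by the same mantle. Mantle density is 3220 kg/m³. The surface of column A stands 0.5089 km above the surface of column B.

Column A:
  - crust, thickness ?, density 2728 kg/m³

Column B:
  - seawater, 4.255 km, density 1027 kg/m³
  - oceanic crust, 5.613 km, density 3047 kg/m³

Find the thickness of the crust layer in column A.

Take the compensation level at the base of the deeper column (depth z_c below the surface of column A) and equate Σ ρ_i t_i down to z_c; mantle fills any gap and the z_c terms cancel.
Column A: x×2728 + (z_c − 0 − x)×3220
Column B: 0.5089×0 + 4.255×1027 + 5.613×3047 + (z_c − 0.5089 − 9.868)×3220
The z_c×3220 term appears on both sides and cancels. Collect the known terms of each column as K = Σ(ρt)_known − 3220 × (depth of known layers): K_A = 0 − 3220×0 = 0; K_B = 21472.696 − 3220×(0.5089 + 9.868) = −11940.922.
Balance: K_A − x×(3220 − 2728) = K_B, so x = (K_A − K_B)/(3220 − 2728) = 11940.9/492 = 24.3 km.

24.3 km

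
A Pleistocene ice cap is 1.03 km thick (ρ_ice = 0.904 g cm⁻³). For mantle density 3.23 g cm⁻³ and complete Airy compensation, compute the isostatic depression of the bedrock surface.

For local isostatic compensation: the ice load ρ_ice t is balanced by mantle displaced below, ρ_m s.
s = t ρ_ice / ρ_m = 1.03 km × 0.904/3.23 = 0.288 km.

0.288 km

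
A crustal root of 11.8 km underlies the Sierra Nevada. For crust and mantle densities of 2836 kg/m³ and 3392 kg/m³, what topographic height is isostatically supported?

For local isostatic compensation: ρ_c h = (ρ_m − ρ_c) r.
h = r (ρ_m − ρ_c) / ρ_c = 11.8 km × (3392 − 2836) / 2836 = 2.31 km.

2.31 km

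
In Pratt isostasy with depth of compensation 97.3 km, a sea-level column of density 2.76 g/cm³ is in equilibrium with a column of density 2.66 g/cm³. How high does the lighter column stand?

ρ_ref D = ρ (D + h) → h = D (ρ_ref − ρ)/ρ.
h = 97.3 km × (2.76 − 2.66)/2.66 = 3.66 km.

3.66 km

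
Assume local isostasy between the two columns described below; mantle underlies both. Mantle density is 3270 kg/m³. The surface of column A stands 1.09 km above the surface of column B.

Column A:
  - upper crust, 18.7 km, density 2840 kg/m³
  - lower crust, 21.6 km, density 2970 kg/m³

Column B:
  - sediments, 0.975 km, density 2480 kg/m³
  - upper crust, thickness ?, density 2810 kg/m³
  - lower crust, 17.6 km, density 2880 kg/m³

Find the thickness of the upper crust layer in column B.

Take the compensation level at the base of the deeper column (depth z_c below the surface of column A) and equate Σ ρ_i t_i down to z_c; mantle fills any gap and the z_c terms cancel.
Column A: 18.7×2840 + 21.6×2970 + (z_c − 40.3)×3270
Column B: 1.09×0 + 0.975×2480 + x×2810 + 17.6×2880 + (z_c − 1.09 − 18.575 − x)×3270
The z_c×3270 term appears on both sides and cancels. Collect the known terms of each column as K = Σ(ρt)_known − 3270 × (depth of known layers): K_A = 117260 − 3270×40.3 = −14521; K_B = 53106 − 3270×(1.09 + 18.575) = −11198.55.
Balance: K_A = K_B − x×(3270 − 2810), so x = (K_B − K_A)/(3270 − 2810) = 3322.45/460 = 7.22 km.

7.22 km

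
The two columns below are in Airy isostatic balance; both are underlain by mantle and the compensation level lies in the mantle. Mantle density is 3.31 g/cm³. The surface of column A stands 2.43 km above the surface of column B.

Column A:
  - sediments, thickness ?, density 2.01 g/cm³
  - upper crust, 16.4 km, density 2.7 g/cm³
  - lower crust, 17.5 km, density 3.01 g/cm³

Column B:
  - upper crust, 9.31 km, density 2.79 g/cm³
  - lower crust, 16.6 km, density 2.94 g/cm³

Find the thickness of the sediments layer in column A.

2.9 km

Take the compensation level at the base of the deeper column (depth z_c below the surface of column A) and equate Σ ρ_i t_i down to z_c; mantle fills any gap and the z_c terms cancel.
Column A: x×2.01 + 16.4×2.7 + 17.5×3.01 + (z_c − 33.9 − x)×3.31
Column B: 2.43×0 + 9.31×2.79 + 16.6×2.94 + (z_c − 2.43 − 25.91)×3.31
The z_c×3.31 term appears on both sides and cancels. Collect the known terms of each column as K = Σ(ρt)_known − 3.31 × (depth of known layers): K_A = 96.955 − 3.31×33.9 = −15.254; K_B = 74.7789 − 3.31×(2.43 + 25.91) = −19.0265.
Balance: K_A − x×(3.31 − 2.01) = K_B, so x = (K_A − K_B)/(3.31 − 2.01) = 3.7725/1.3 = 2.9 km.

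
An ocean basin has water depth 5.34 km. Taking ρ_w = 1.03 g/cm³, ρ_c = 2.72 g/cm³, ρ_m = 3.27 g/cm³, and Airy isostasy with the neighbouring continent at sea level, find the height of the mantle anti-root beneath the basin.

Isostatic balance requires: replacing crust with seawater at the top is compensated by replacing crust with mantle at the base: d (ρ_c − ρ_w) = a (ρ_m − ρ_c).
a = d (ρ_c − ρ_w)/(ρ_m − ρ_c) = 5.34 km × 1.69/0.55 = 16.4 km.

16.4 km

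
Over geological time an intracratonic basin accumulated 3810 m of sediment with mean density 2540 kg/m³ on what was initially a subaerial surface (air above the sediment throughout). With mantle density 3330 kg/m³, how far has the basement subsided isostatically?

Subaerial load: s = t ρ_sed / ρ_m = 3810 m × 2540/3330 = 2910 m.

2910 m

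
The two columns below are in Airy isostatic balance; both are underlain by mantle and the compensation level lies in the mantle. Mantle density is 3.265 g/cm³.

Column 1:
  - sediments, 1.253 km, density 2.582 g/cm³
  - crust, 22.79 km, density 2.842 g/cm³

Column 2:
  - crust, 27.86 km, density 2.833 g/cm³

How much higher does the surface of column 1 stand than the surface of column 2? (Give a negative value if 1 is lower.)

−0.472 km

For any compensation level in the mantle, the mantle terms cancel and isostasy reduces to e = (Σt_1 − Σt_2) − (Σ(ρt)_1 − Σ(ρt)_2) / ρ_m.
Σt_1 = 24.043 km; Σt_2 = 27.86 km; Σ(ρt)_1 = 68.004426; Σ(ρt)_2 = 78.92738 (in km·g/cm³).
e = (24.043 − 27.86) − (68.004426 − 78.92738) / 3.265 = −0.472 km.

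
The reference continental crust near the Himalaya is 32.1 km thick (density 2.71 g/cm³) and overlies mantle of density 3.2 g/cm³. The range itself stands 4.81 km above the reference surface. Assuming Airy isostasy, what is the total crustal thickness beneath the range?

Root depth r = h ρ_c / (ρ_m − ρ_c) = 4.81 km × 2.71 / 0.49 = 26.6 km.
Total thickness = T + h + r = 32.1 km + 4.81 km + 26.6 km = 63.5 km.

63.5 km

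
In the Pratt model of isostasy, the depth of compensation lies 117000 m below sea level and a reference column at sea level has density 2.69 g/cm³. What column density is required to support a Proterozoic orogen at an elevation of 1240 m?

2.66 g/cm³

Pratt balance: ρ_ref D = ρ (D + h).
ρ = ρ_ref D/(D + h) = 2.69 × 117000 m/(117000 m + 1240 m) = 2.66 g/cm³.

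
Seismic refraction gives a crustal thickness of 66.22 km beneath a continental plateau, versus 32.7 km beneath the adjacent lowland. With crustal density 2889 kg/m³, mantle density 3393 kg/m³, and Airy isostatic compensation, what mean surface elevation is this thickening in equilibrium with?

Excess crust Δ = 66.22 km − 32.7 km = 33.52 km, split between elevation h and root r with h + r = Δ.
Airy balance ρ_c h = (ρ_m − ρ_c) r gives r = h ρ_c/(ρ_m − ρ_c), so h (1 + ρ_c/(ρ_m − ρ_c)) = Δ, i.e. h = Δ (ρ_m − ρ_c)/ρ_m.
h = 33.52 km × 504/3393 = 4.98 km.

4.98 km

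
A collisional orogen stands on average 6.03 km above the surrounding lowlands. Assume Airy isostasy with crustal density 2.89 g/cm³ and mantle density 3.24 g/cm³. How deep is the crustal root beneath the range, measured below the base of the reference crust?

49.8 km

Equating mass per unit area of the two columns: the weight of the topography is balanced by the buoyancy of the root, ρ_c h = (ρ_m − ρ_c) r.
r = h · ρ_c / (ρ_m − ρ_c) = 6.03 km × 2.89 / (3.24 − 2.89) = 49.8 km.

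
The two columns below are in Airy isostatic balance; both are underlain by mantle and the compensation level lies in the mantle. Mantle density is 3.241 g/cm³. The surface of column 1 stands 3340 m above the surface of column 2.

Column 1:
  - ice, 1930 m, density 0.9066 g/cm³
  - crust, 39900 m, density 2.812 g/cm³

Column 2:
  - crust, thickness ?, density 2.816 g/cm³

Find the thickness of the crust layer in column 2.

25400 m

Take the compensation level at the base of the deeper column (depth z_c below the surface of column 1) and equate Σ ρ_i t_i down to z_c; mantle fills any gap and the z_c terms cancel.
Column 1: 1930×0.9066 + 39900×2.812 + (z_c − 41830)×3.241
Column 2: 3340×0 + x×2.816 + (z_c − 3340 − 0 − x)×3.241
The z_c×3.241 term appears on both sides and cancels. Collect the known terms of each column as K = Σ(ρt)_known − 3.241 × (depth of known layers): K_1 = 113948.538 − 3.241×41830 = −21622.492; K_2 = 0 − 3.241×(3340 + 0) = −10824.94.
Balance: K_1 = K_2 − x×(3.241 − 2.816), so x = (K_2 − K_1)/(3.241 − 2.816) = 10797.6/0.425 = 25400 m.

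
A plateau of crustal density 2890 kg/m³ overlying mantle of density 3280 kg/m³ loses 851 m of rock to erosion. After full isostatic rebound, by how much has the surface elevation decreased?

101 m

Rebound u = e ρ_c/ρ_m = 851 m × 2890/3280 = 749.8 m.
Net surface drop = e − u = 851 m − 749.8 m = e (ρ_m − ρ_c)/ρ_m = 101 m.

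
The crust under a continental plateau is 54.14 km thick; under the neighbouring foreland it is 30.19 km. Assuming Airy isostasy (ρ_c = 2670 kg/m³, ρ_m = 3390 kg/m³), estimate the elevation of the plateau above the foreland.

Excess crust Δ = 54.14 km − 30.19 km = 23.95 km, split between elevation h and root r with h + r = Δ.
Airy balance ρ_c h = (ρ_m − ρ_c) r gives r = h ρ_c/(ρ_m − ρ_c), so h (1 + ρ_c/(ρ_m − ρ_c)) = Δ, i.e. h = Δ (ρ_m − ρ_c)/ρ_m.
h = 23.95 km × 720/3390 = 5.09 km.

5.09 km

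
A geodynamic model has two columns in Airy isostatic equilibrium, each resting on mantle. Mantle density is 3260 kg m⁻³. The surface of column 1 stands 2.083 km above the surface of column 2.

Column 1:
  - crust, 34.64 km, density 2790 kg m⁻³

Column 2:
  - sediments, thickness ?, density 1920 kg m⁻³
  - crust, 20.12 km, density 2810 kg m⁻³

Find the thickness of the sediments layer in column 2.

Take the compensation level at the base of the deeper column (depth z_c below the surface of column 1) and equate Σ ρ_i t_i down to z_c; mantle fills any gap and the z_c terms cancel.
Column 1: 34.64×2790 + (z_c − 34.64)×3260
Column 2: 2.083×0 + x×1920 + 20.12×2810 + (z_c − 2.083 − 20.12 − x)×3260
The z_c×3260 term appears on both sides and cancels. Collect the known terms of each column as K = Σ(ρt)_known − 3260 × (depth of known layers): K_1 = 96645.6 − 3260×34.64 = −16280.8; K_2 = 56537.2 − 3260×(2.083 + 20.12) = −15844.58.
Balance: K_1 = K_2 − x×(3260 − 1920), so x = (K_2 − K_1)/(3260 − 1920) = 436.22/1340 = 0.326 km.

0.326 km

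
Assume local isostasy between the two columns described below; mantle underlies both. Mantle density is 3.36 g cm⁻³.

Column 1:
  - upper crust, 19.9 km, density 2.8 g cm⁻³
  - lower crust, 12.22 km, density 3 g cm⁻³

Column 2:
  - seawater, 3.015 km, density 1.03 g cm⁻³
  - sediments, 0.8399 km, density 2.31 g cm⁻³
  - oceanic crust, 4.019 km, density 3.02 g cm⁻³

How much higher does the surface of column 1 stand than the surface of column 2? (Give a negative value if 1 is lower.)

For any compensation level in the mantle, the mantle terms cancel and isostasy reduces to e = (Σt_1 − Σt_2) − (Σ(ρt)_1 − Σ(ρt)_2) / ρ_m.
Σt_1 = 32.12 km; Σt_2 = 7.8739 km; Σ(ρt)_1 = 92.38; Σ(ρt)_2 = 17.182999 (in km·g cm⁻³).
e = (32.12 − 7.8739) − (92.38 − 17.182999) / 3.36 = 1.87 km.

1.87 km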